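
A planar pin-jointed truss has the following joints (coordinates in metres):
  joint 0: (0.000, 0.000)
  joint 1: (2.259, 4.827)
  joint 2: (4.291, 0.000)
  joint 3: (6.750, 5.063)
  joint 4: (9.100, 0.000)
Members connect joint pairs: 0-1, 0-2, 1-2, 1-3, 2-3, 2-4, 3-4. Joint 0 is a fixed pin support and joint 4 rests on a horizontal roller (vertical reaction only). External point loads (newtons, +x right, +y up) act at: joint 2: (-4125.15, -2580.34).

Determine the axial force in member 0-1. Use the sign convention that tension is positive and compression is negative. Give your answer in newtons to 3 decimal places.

-1505.550

N=5 nodes, M=7 members, R=3 reactions → 2N=10, M+R=10
member 0 (0-1): L=5.3294, (cx,cy)=(0.4239,0.9057)
member 1 (0-2): L=4.2910, (cx,cy)=(1.0000,0.0000)
member 2 (1-2): L=5.2373, (cx,cy)=(0.3880,-0.9217)
member 3 (1-3): L=4.4972, (cx,cy)=(0.9986,0.0525)
member 4 (2-3): L=5.6286, (cx,cy)=(0.4369,0.8995)
member 5 (2-4): L=4.8090, (cx,cy)=(1.0000,0.0000)
member 6 (3-4): L=5.5818, (cx,cy)=(0.4210,-0.9071)
solve A·x = −loads:
  F[0-1] = -1505.5501 N (compression)
  F[0-2] = -3486.9905 N (compression)
  F[1-2] = +1411.8906 N (tension)
  F[1-3] = -1187.5935 N (compression)
  F[2-3] = +1421.9260 N (tension)
  F[2-4] = +564.7471 N (tension)
  F[3-4] = -1341.4060 N (compression)
  Rx@0 = +4125.1500 N
  Ry@0 = +1363.6104 N
  Ry@4 = +1216.7296 N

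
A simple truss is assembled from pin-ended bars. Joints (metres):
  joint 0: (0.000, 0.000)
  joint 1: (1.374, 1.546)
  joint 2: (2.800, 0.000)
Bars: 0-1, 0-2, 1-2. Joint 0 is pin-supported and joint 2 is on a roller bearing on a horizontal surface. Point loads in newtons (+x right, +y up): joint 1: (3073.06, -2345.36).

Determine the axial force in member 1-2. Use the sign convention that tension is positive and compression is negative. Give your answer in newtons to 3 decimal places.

N=3 nodes, M=3 members, R=3 reactions → 2N=6, M+R=6
member 0 (0-1): L=2.0683, (cx,cy)=(0.6643,0.7475)
member 1 (0-2): L=2.8000, (cx,cy)=(1.0000,0.0000)
member 2 (1-2): L=2.1032, (cx,cy)=(0.6780,-0.7351)
solve A·x = −loads:
  F[0-1] = +672.0199 N (tension)
  F[0-2] = +2626.6346 N (tension)
  F[1-2] = -3874.0718 N (compression)
  Rx@0 = -3073.0600 N
  Ry@0 = -502.3098 N
  Ry@2 = +2847.6698 N

-3874.072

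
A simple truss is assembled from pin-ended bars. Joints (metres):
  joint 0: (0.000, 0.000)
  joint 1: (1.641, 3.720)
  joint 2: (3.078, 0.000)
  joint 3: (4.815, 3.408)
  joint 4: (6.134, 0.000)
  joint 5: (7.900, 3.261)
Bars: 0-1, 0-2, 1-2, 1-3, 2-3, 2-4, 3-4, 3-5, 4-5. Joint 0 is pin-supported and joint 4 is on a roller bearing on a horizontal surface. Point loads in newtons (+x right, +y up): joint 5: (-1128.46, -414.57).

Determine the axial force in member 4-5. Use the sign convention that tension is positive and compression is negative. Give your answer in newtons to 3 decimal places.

-519.210

N=6 nodes, M=9 members, R=3 reactions → 2N=12, M+R=12
member 0 (0-1): L=4.0659, (cx,cy)=(0.4036,0.9149)
member 1 (0-2): L=3.0780, (cx,cy)=(1.0000,0.0000)
member 2 (1-2): L=3.9879, (cx,cy)=(0.3603,-0.9328)
member 3 (1-3): L=3.1893, (cx,cy)=(0.9952,-0.0978)
member 4 (2-3): L=3.8251, (cx,cy)=(0.4541,0.8909)
member 5 (2-4): L=3.0560, (cx,cy)=(1.0000,0.0000)
member 6 (3-4): L=3.6543, (cx,cy)=(0.3609,-0.9326)
member 7 (3-5): L=3.0885, (cx,cy)=(0.9989,-0.0476)
member 8 (4-5): L=3.7085, (cx,cy)=(0.4762,0.8793)
solve A·x = −loads:
  F[0-1] = -525.2442 N (compression)
  F[0-2] = -916.4694 N (compression)
  F[1-2] = +558.7274 N (tension)
  F[1-3] = -415.3144 N (compression)
  F[2-3] = -584.9855 N (compression)
  F[2-4] = -449.4946 N (compression)
  F[3-4] = +560.3254 N (tension)
  F[3-5] = -882.2092 N (compression)
  F[4-5] = -519.2104 N (compression)
  Rx@0 = +1128.4600 N
  Ry@0 = +480.5637 N
  Ry@4 = -65.9937 N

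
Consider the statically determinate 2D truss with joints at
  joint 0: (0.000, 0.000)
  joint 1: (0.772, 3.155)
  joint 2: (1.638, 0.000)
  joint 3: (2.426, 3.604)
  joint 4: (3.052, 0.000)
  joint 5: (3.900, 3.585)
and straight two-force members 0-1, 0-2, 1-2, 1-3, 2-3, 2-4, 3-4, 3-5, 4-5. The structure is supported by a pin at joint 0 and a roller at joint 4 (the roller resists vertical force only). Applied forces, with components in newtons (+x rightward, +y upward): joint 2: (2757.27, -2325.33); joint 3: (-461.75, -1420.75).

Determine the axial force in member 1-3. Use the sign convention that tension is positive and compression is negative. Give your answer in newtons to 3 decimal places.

-958.267

N=6 nodes, M=9 members, R=3 reactions → 2N=12, M+R=12
member 0 (0-1): L=3.2481, (cx,cy)=(0.2377,0.9713)
member 1 (0-2): L=1.6380, (cx,cy)=(1.0000,0.0000)
member 2 (1-2): L=3.2717, (cx,cy)=(0.2647,-0.9643)
member 3 (1-3): L=1.7139, (cx,cy)=(0.9651,0.2620)
member 4 (2-3): L=3.6891, (cx,cy)=(0.2136,0.9769)
member 5 (2-4): L=1.4140, (cx,cy)=(1.0000,0.0000)
member 6 (3-4): L=3.6580, (cx,cy)=(0.1711,-0.9852)
member 7 (3-5): L=1.4741, (cx,cy)=(0.9999,-0.0129)
member 8 (4-5): L=3.6839, (cx,cy)=(0.2302,0.9731)
solve A·x = −loads:
  F[0-1] = -1970.4747 N (compression)
  F[0-2] = +2763.8605 N (tension)
  F[1-2] = +1724.4675 N (tension)
  F[1-3] = -958.2675 N (compression)
  F[2-3] = +678.0181 N (tension)
  F[2-4] = +318.2233 N (tension)
  F[3-4] = -1859.5034 N (compression)
  F[3-5] = -0.0000 N (compression)
  F[4-5] = +0.0000 N (tension)
  Rx@0 = -2295.5200 N
  Ry@0 = +1914.0082 N
  Ry@4 = +1832.0718 N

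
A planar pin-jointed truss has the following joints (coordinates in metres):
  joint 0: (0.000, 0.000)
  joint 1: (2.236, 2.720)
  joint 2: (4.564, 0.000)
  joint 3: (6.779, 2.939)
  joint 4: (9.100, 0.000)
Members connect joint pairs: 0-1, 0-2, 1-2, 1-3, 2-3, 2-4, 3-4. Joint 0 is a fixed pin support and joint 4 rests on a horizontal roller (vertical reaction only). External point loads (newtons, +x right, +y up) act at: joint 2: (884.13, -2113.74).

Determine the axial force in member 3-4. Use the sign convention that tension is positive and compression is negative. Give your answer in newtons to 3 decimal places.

N=5 nodes, M=7 members, R=3 reactions → 2N=10, M+R=10
member 0 (0-1): L=3.5211, (cx,cy)=(0.6350,0.7725)
member 1 (0-2): L=4.5640, (cx,cy)=(1.0000,0.0000)
member 2 (1-2): L=3.5802, (cx,cy)=(0.6502,-0.7597)
member 3 (1-3): L=4.5483, (cx,cy)=(0.9988,0.0482)
member 4 (2-3): L=3.6802, (cx,cy)=(0.6019,0.7986)
member 5 (2-4): L=4.5360, (cx,cy)=(1.0000,0.0000)
member 6 (3-4): L=3.7450, (cx,cy)=(0.6198,-0.7848)
solve A·x = −loads:
  F[0-1] = -1363.9292 N (compression)
  F[0-2] = +1750.2660 N (tension)
  F[1-2] = +1279.1013 N (tension)
  F[1-3] = -1699.8294 N (compression)
  F[2-3] = +1429.9712 N (tension)
  F[2-4] = +837.2041 N (tension)
  F[3-4] = -1350.8402 N (compression)
  Rx@0 = -884.1300 N
  Ry@0 = +1053.6181 N
  Ry@4 = +1060.1219 N

-1350.840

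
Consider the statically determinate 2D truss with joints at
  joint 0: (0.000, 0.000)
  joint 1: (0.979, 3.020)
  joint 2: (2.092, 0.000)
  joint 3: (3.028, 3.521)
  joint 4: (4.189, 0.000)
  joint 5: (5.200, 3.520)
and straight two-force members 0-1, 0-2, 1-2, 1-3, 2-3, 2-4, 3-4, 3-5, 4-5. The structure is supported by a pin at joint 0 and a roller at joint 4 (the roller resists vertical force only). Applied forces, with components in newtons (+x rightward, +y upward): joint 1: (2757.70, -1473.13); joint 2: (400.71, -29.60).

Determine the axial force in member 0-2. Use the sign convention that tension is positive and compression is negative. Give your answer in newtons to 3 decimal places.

2884.660

N=6 nodes, M=9 members, R=3 reactions → 2N=12, M+R=12
member 0 (0-1): L=3.1747, (cx,cy)=(0.3084,0.9513)
member 1 (0-2): L=2.0920, (cx,cy)=(1.0000,0.0000)
member 2 (1-2): L=3.2186, (cx,cy)=(0.3458,-0.9383)
member 3 (1-3): L=2.1094, (cx,cy)=(0.9714,0.2375)
member 4 (2-3): L=3.6433, (cx,cy)=(0.2569,0.9664)
member 5 (2-4): L=2.0970, (cx,cy)=(1.0000,0.0000)
member 6 (3-4): L=3.7075, (cx,cy)=(0.3132,-0.9497)
member 7 (3-5): L=2.1720, (cx,cy)=(1.0000,-0.0005)
member 8 (4-5): L=3.6623, (cx,cy)=(0.2761,0.9611)
solve A·x = −loads:
  F[0-1] = +887.7211 N (tension)
  F[0-2] = +2884.6601 N (tension)
  F[1-2] = -2859.5711 N (compression)
  F[1-3] = -1539.1361 N (compression)
  F[2-3] = +2806.9683 N (tension)
  F[2-4] = +773.9522 N (tension)
  F[3-4] = -2471.4964 N (compression)
  F[3-5] = +0.0000 N (tension)
  F[4-5] = -0.0000 N (compression)
  Rx@0 = -3158.4100 N
  Ry@0 = -844.4582 N
  Ry@4 = +2347.1882 N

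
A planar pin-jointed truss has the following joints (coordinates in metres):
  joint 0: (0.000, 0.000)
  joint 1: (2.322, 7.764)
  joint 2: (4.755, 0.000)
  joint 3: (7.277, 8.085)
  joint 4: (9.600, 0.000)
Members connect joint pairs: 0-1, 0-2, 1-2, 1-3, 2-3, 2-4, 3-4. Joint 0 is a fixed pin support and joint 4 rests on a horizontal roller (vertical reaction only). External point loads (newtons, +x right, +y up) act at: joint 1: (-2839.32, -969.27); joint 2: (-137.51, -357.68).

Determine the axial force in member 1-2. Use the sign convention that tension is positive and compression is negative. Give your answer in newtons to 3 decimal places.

N=5 nodes, M=7 members, R=3 reactions → 2N=10, M+R=10
member 0 (0-1): L=8.1038, (cx,cy)=(0.2865,0.9581)
member 1 (0-2): L=4.7550, (cx,cy)=(1.0000,0.0000)
member 2 (1-2): L=8.1363, (cx,cy)=(0.2990,-0.9542)
member 3 (1-3): L=4.9654, (cx,cy)=(0.9979,0.0646)
member 4 (2-3): L=8.4692, (cx,cy)=(0.2978,0.9546)
member 5 (2-4): L=4.8450, (cx,cy)=(1.0000,0.0000)
member 6 (3-4): L=8.4121, (cx,cy)=(0.2761,-0.9611)
solve A·x = −loads:
  F[0-1] = -3352.2007 N (compression)
  F[0-2] = -2016.3150 N (compression)
  F[1-2] = +2428.1546 N (tension)
  F[1-3] = +1155.1286 N (tension)
  F[2-3] = -2052.4853 N (compression)
  F[2-4] = -541.5146 N (compression)
  F[3-4] = +1960.9465 N (tension)
  Rx@0 = +2976.8300 N
  Ry@0 = +3211.6445 N
  Ry@4 = -1884.6945 N

2428.155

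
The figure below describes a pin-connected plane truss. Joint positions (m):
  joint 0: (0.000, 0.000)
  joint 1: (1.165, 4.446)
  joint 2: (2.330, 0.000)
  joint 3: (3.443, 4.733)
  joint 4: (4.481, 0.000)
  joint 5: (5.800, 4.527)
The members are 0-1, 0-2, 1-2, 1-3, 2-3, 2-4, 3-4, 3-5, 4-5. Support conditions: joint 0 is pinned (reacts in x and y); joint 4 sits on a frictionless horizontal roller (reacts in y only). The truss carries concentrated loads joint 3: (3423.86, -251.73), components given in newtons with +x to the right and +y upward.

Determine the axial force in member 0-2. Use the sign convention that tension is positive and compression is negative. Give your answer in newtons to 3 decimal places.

2491.520

N=6 nodes, M=9 members, R=3 reactions → 2N=12, M+R=12
member 0 (0-1): L=4.5961, (cx,cy)=(0.2535,0.9673)
member 1 (0-2): L=2.3300, (cx,cy)=(1.0000,0.0000)
member 2 (1-2): L=4.5961, (cx,cy)=(0.2535,-0.9673)
member 3 (1-3): L=2.2960, (cx,cy)=(0.9922,0.1250)
member 4 (2-3): L=4.8621, (cx,cy)=(0.2289,0.9734)
member 5 (2-4): L=2.1510, (cx,cy)=(1.0000,0.0000)
member 6 (3-4): L=4.8455, (cx,cy)=(0.2142,-0.9768)
member 7 (3-5): L=2.3660, (cx,cy)=(0.9962,-0.0871)
member 8 (4-5): L=4.7152, (cx,cy)=(0.2797,0.9601)
solve A·x = −loads:
  F[0-1] = +3678.2215 N (tension)
  F[0-2] = +2491.5201 N (tension)
  F[1-2] = -3443.1247 N (compression)
  F[1-3] = +1819.3581 N (tension)
  F[2-3] = +3421.5307 N (tension)
  F[2-4] = +835.5379 N (tension)
  F[3-4] = -3900.3727 N (compression)
  F[3-5] = -0.0000 N (compression)
  F[4-5] = +0.0000 N (tension)
  Rx@0 = -3423.8600 N
  Ry@0 = -3558.0972 N
  Ry@4 = +3809.8272 N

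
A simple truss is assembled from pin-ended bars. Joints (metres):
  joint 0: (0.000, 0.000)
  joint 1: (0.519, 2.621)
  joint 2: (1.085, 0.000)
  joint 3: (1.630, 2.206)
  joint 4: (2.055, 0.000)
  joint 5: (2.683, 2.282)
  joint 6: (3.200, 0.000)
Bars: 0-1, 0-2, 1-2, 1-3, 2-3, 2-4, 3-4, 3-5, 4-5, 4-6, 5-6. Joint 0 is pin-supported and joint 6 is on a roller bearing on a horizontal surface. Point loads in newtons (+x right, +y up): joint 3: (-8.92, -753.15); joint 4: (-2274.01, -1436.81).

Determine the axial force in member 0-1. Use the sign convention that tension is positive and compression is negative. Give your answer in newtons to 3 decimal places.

-907.048

N=7 nodes, M=11 members, R=3 reactions → 2N=14, M+R=14
member 0 (0-1): L=2.6719, (cx,cy)=(0.1942,0.9810)
member 1 (0-2): L=1.0850, (cx,cy)=(1.0000,0.0000)
member 2 (1-2): L=2.6814, (cx,cy)=(0.2111,-0.9775)
member 3 (1-3): L=1.1860, (cx,cy)=(0.9368,-0.3499)
member 4 (2-3): L=2.2723, (cx,cy)=(0.2398,0.9708)
member 5 (2-4): L=0.9700, (cx,cy)=(1.0000,0.0000)
member 6 (3-4): L=2.2466, (cx,cy)=(0.1892,-0.9819)
member 7 (3-5): L=1.0557, (cx,cy)=(0.9974,0.0720)
member 8 (4-5): L=2.3668, (cx,cy)=(0.2653,0.9642)
member 9 (4-6): L=1.1450, (cx,cy)=(1.0000,0.0000)
member 10 (5-6): L=2.3398, (cx,cy)=(0.2210,-0.9753)
solve A·x = −loads:
  F[0-1] = -907.0484 N (compression)
  F[0-2] = -2106.7409 N (compression)
  F[1-2] = +1063.3906 N (tension)
  F[1-3] = -427.6913 N (compression)
  F[2-3] = -1070.6818 N (compression)
  F[2-4] = -1625.4829 N (compression)
  F[3-4] = +90.2120 N (tension)
  F[3-5] = -667.3246 N (compression)
  F[4-5] = +1398.3483 N (tension)
  F[4-6] = +294.5649 N (tension)
  F[5-6] = -1333.1381 N (compression)
  Rx@0 = +2282.9300 N
  Ry@0 = +889.7720 N
  Ry@6 = +1300.1880 N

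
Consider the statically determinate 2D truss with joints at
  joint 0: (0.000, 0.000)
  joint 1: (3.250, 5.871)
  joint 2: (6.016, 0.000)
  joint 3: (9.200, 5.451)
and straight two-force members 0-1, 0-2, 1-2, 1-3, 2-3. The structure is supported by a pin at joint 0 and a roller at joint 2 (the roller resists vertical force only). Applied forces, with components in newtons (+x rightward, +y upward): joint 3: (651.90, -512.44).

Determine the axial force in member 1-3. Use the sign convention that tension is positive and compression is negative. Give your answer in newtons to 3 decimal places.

915.829

N=4 nodes, M=5 members, R=3 reactions → 2N=8, M+R=8
member 0 (0-1): L=6.7105, (cx,cy)=(0.4843,0.8749)
member 1 (0-2): L=6.0160, (cx,cy)=(1.0000,0.0000)
member 2 (1-2): L=6.4899, (cx,cy)=(0.4262,-0.9046)
member 3 (1-3): L=5.9648, (cx,cy)=(0.9975,-0.0704)
member 4 (2-3): L=6.3128, (cx,cy)=(0.5044,0.8635)
solve A·x = −loads:
  F[0-1] = +985.1334 N (tension)
  F[0-2] = +174.7863 N (tension)
  F[1-2] = -1024.0362 N (compression)
  F[1-3] = +915.8288 N (tension)
  F[2-3] = -518.7737 N (compression)
  Rx@0 = -651.9000 N
  Ry@0 = -861.8876 N
  Ry@2 = +1374.3276 N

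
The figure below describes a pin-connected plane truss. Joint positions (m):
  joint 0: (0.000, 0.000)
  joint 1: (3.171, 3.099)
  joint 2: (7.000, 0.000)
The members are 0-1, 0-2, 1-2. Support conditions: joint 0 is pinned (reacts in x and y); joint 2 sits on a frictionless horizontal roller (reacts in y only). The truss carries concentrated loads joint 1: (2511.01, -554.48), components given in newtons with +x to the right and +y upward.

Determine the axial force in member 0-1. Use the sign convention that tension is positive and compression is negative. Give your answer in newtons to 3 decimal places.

1156.549

N=3 nodes, M=3 members, R=3 reactions → 2N=6, M+R=6
member 0 (0-1): L=4.4339, (cx,cy)=(0.7152,0.6989)
member 1 (0-2): L=7.0000, (cx,cy)=(1.0000,0.0000)
member 2 (1-2): L=4.9260, (cx,cy)=(0.7773,-0.6291)
solve A·x = −loads:
  F[0-1] = +1156.5492 N (tension)
  F[0-2] = +1683.8697 N (tension)
  F[1-2] = -2166.2753 N (compression)
  Rx@0 = -2511.0100 N
  Ry@0 = -808.3594 N
  Ry@2 = +1362.8394 N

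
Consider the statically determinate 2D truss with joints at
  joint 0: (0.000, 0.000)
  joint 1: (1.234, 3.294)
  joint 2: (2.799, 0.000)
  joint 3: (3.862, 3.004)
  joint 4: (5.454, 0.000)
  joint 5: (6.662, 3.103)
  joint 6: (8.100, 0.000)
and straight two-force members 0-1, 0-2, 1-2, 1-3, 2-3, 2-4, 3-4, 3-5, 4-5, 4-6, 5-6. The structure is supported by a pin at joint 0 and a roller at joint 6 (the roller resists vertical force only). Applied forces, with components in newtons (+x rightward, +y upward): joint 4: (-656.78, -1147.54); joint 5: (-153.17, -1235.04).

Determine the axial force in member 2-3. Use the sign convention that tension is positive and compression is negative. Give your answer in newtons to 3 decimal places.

N=7 nodes, M=11 members, R=3 reactions → 2N=14, M+R=14
member 0 (0-1): L=3.5176, (cx,cy)=(0.3508,0.9364)
member 1 (0-2): L=2.7990, (cx,cy)=(1.0000,0.0000)
member 2 (1-2): L=3.6469, (cx,cy)=(0.4291,-0.9032)
member 3 (1-3): L=2.6440, (cx,cy)=(0.9940,-0.1097)
member 4 (2-3): L=3.1865, (cx,cy)=(0.3336,0.9427)
member 5 (2-4): L=2.6550, (cx,cy)=(1.0000,0.0000)
member 6 (3-4): L=3.3998, (cx,cy)=(0.4683,-0.8836)
member 7 (3-5): L=2.8017, (cx,cy)=(0.9994,0.0353)
member 8 (4-5): L=3.3298, (cx,cy)=(0.3628,0.9319)
member 9 (4-6): L=2.6460, (cx,cy)=(1.0000,0.0000)
member 10 (5-6): L=3.4200, (cx,cy)=(0.4205,-0.9073)
solve A·x = −loads:
  F[0-1] = -697.1018 N (compression)
  F[0-2] = -565.3984 N (compression)
  F[1-2] = +794.2472 N (tension)
  F[1-3] = -588.9443 N (compression)
  F[2-3] = -760.9871 N (compression)
  F[2-4] = +29.2998 N (tension)
  F[3-4] = +692.2499 N (tension)
  F[3-5] = -1164.1339 N (compression)
  F[4-5] = +575.0520 N (tension)
  F[4-6] = +801.6198 N (tension)
  F[5-6] = -1906.4993 N (compression)
  Rx@0 = +809.9500 N
  Ry@0 = +652.7981 N
  Ry@6 = +1729.7819 N

-760.987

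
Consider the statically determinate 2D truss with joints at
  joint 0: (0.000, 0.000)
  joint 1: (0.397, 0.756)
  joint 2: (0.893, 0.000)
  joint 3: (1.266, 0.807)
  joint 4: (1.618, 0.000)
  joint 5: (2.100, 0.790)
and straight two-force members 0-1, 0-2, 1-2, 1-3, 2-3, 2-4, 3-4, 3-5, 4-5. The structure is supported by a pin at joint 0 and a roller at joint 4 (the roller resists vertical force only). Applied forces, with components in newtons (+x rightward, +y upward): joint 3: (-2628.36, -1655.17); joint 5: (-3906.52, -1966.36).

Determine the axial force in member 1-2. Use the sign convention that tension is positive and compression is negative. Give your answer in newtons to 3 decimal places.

3340.297

N=6 nodes, M=9 members, R=3 reactions → 2N=12, M+R=12
member 0 (0-1): L=0.8539, (cx,cy)=(0.4649,0.8853)
member 1 (0-2): L=0.8930, (cx,cy)=(1.0000,0.0000)
member 2 (1-2): L=0.9042, (cx,cy)=(0.5486,-0.8361)
member 3 (1-3): L=0.8705, (cx,cy)=(0.9983,0.0586)
member 4 (2-3): L=0.8890, (cx,cy)=(0.4196,0.9077)
member 5 (2-4): L=0.7250, (cx,cy)=(1.0000,0.0000)
member 6 (3-4): L=0.8804, (cx,cy)=(0.3998,-0.9166)
member 7 (3-5): L=0.8342, (cx,cy)=(0.9998,-0.0204)
member 8 (4-5): L=0.9254, (cx,cy)=(0.5208,0.8537)
solve A·x = −loads:
  F[0-1] = -3380.1646 N (compression)
  F[0-2] = -4963.3546 N (compression)
  F[1-2] = +3340.2973 N (tension)
  F[1-3] = -3409.7352 N (compression)
  F[2-3] = -3076.7564 N (compression)
  F[2-4] = -1840.1257 N (compression)
  F[3-4] = +1518.6062 N (tension)
  F[3-5] = -2674.0970 N (compression)
  F[4-5] = -2367.2975 N (compression)
  Rx@0 = +6534.8800 N
  Ry@0 = +2992.6277 N
  Ry@4 = +628.9023 N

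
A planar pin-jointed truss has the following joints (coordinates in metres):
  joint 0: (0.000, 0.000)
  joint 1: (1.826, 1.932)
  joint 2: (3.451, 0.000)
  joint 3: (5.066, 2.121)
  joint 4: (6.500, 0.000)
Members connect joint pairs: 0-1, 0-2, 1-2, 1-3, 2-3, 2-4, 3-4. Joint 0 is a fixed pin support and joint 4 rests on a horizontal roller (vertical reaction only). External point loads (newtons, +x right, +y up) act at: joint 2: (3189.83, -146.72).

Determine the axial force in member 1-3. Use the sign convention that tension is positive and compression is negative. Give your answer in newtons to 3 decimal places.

N=5 nodes, M=7 members, R=3 reactions → 2N=10, M+R=10
member 0 (0-1): L=2.6584, (cx,cy)=(0.6869,0.7268)
member 1 (0-2): L=3.4510, (cx,cy)=(1.0000,0.0000)
member 2 (1-2): L=2.5245, (cx,cy)=(0.6437,-0.7653)
member 3 (1-3): L=3.2455, (cx,cy)=(0.9983,0.0582)
member 4 (2-3): L=2.6659, (cx,cy)=(0.6058,0.7956)
member 5 (2-4): L=3.0490, (cx,cy)=(1.0000,0.0000)
member 6 (3-4): L=2.5603, (cx,cy)=(0.5601,-0.8284)
solve A·x = −loads:
  F[0-1] = -94.6980 N (compression)
  F[0-2] = +3254.8770 N (tension)
  F[1-2] = +80.9982 N (tension)
  F[1-3] = -117.3835 N (compression)
  F[2-3] = +106.5001 N (tension)
  F[2-4] = +52.6659 N (tension)
  F[3-4] = -94.0300 N (compression)
  Rx@0 = -3189.8300 N
  Ry@0 = +68.8230 N
  Ry@4 = +77.8970 N

-117.383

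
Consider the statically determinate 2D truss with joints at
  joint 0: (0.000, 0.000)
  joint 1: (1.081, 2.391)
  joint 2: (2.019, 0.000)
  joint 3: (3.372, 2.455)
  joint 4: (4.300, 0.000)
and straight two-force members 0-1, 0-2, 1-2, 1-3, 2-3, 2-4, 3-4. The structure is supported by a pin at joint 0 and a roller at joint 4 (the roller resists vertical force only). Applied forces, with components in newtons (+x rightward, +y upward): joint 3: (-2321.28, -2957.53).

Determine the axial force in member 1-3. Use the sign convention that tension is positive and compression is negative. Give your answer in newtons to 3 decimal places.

N=5 nodes, M=7 members, R=3 reactions → 2N=10, M+R=10
member 0 (0-1): L=2.6240, (cx,cy)=(0.4120,0.9112)
member 1 (0-2): L=2.0190, (cx,cy)=(1.0000,0.0000)
member 2 (1-2): L=2.5684, (cx,cy)=(0.3652,-0.9309)
member 3 (1-3): L=2.2919, (cx,cy)=(0.9996,0.0279)
member 4 (2-3): L=2.8031, (cx,cy)=(0.4827,0.8758)
member 5 (2-4): L=2.2810, (cx,cy)=(1.0000,0.0000)
member 6 (3-4): L=2.6245, (cx,cy)=(0.3536,-0.9354)
solve A·x = −loads:
  F[0-1] = -2154.9225 N (compression)
  F[0-2] = -1433.5285 N (compression)
  F[1-2] = +2060.0429 N (tension)
  F[1-3] = -1640.7327 N (compression)
  F[2-3] = -2189.7073 N (compression)
  F[2-4] = +375.7228 N (tension)
  F[3-4] = -1062.6070 N (compression)
  Rx@0 = +2321.2800 N
  Ry@0 = +1963.5652 N
  Ry@4 = +993.9648 N

-1640.733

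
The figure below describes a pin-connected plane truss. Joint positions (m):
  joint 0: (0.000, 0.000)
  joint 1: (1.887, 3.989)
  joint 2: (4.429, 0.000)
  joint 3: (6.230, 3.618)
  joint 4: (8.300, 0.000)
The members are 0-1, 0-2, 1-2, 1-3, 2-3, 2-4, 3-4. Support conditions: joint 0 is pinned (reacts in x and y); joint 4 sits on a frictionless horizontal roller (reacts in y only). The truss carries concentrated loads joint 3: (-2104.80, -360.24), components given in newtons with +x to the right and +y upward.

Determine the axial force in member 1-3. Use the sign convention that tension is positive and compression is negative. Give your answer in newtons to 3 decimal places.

N=5 nodes, M=7 members, R=3 reactions → 2N=10, M+R=10
member 0 (0-1): L=4.4128, (cx,cy)=(0.4276,0.9040)
member 1 (0-2): L=4.4290, (cx,cy)=(1.0000,0.0000)
member 2 (1-2): L=4.7301, (cx,cy)=(0.5374,-0.8433)
member 3 (1-3): L=4.3588, (cx,cy)=(0.9964,-0.0851)
member 4 (2-3): L=4.0415, (cx,cy)=(0.4456,0.8952)
member 5 (2-4): L=3.8710, (cx,cy)=(1.0000,0.0000)
member 6 (3-4): L=4.1683, (cx,cy)=(0.4966,-0.8680)
solve A·x = −loads:
  F[0-1] = -1114.3566 N (compression)
  F[0-2] = -1628.2803 N (compression)
  F[1-2] = +1314.2983 N (tension)
  F[1-3] = -1187.1433 N (compression)
  F[2-3] = -1238.1084 N (compression)
  F[2-4] = -370.2273 N (compression)
  F[3-4] = +745.5183 N (tension)
  Rx@0 = +2104.8000 N
  Ry@0 = +1007.3329 N
  Ry@4 = -647.0929 N

-1187.143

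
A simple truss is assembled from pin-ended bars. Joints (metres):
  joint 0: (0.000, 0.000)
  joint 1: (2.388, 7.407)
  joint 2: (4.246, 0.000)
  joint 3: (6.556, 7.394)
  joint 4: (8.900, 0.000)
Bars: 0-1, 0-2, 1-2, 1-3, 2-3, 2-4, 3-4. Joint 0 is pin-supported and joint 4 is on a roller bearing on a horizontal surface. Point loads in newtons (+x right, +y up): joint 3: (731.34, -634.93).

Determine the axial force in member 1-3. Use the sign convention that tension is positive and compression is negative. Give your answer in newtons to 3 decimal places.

N=5 nodes, M=7 members, R=3 reactions → 2N=10, M+R=10
member 0 (0-1): L=7.7824, (cx,cy)=(0.3068,0.9518)
member 1 (0-2): L=4.2460, (cx,cy)=(1.0000,0.0000)
member 2 (1-2): L=7.6365, (cx,cy)=(0.2433,-0.9699)
member 3 (1-3): L=4.1680, (cx,cy)=(1.0000,-0.0031)
member 4 (2-3): L=7.7464, (cx,cy)=(0.2982,0.9545)
member 5 (2-4): L=4.6540, (cx,cy)=(1.0000,0.0000)
member 6 (3-4): L=7.7566, (cx,cy)=(0.3022,-0.9532)
solve A·x = −loads:
  F[0-1] = +462.6856 N (tension)
  F[0-2] = +589.3672 N (tension)
  F[1-2] = -454.8209 N (compression)
  F[1-3] = +252.6346 N (tension)
  F[2-3] = +462.1812 N (tension)
  F[2-4] = +340.8835 N (tension)
  F[3-4] = -1128.0345 N (compression)
  Rx@0 = -731.3400 N
  Ry@0 = -440.3654 N
  Ry@4 = +1075.2954 N

252.635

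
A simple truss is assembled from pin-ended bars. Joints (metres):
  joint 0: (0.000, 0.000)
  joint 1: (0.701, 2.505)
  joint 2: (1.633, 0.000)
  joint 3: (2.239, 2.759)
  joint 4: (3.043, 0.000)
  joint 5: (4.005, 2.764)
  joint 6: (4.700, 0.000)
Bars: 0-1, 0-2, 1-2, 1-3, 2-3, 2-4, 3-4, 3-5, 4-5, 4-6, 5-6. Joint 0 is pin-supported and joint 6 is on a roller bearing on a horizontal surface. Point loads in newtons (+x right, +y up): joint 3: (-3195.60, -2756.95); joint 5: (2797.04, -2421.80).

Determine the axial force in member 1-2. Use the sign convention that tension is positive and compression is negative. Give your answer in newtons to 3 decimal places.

1948.841

N=7 nodes, M=11 members, R=3 reactions → 2N=14, M+R=14
member 0 (0-1): L=2.6012, (cx,cy)=(0.2695,0.9630)
member 1 (0-2): L=1.6330, (cx,cy)=(1.0000,0.0000)
member 2 (1-2): L=2.6728, (cx,cy)=(0.3487,-0.9372)
member 3 (1-3): L=1.5588, (cx,cy)=(0.9866,0.1629)
member 4 (2-3): L=2.8248, (cx,cy)=(0.2145,0.9767)
member 5 (2-4): L=1.4100, (cx,cy)=(1.0000,0.0000)
member 6 (3-4): L=2.8738, (cx,cy)=(0.2798,-0.9601)
member 7 (3-5): L=1.7660, (cx,cy)=(1.0000,0.0028)
member 8 (4-5): L=2.9266, (cx,cy)=(0.3287,0.9444)
member 9 (4-6): L=1.6570, (cx,cy)=(1.0000,0.0000)
member 10 (5-6): L=2.8500, (cx,cy)=(0.2439,-0.9698)
solve A·x = −loads:
  F[0-1] = -2110.7814 N (compression)
  F[0-2] = +170.2688 N (tension)
  F[1-2] = +1948.8413 N (tension)
  F[1-3] = -1265.3060 N (compression)
  F[2-3] = -1870.0590 N (compression)
  F[2-4] = +1251.0213 N (tension)
  F[3-4] = -749.2072 N (compression)
  F[3-5] = +1755.6336 N (tension)
  F[4-5] = +761.6095 N (tension)
  F[4-6] = +791.0677 N (tension)
  F[5-6] = -3243.9908 N (compression)
  Rx@0 = +398.5600 N
  Ry@0 = +2032.6908 N
  Ry@6 = +3146.0592 N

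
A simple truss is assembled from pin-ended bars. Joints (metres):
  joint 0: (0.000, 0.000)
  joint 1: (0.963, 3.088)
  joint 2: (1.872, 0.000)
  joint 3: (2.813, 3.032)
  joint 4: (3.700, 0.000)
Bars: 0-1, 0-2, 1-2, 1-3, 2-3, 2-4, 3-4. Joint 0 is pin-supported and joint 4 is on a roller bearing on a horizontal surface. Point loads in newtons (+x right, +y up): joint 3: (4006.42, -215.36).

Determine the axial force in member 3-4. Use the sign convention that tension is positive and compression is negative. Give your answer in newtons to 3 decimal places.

-3591.299

N=5 nodes, M=7 members, R=3 reactions → 2N=10, M+R=10
member 0 (0-1): L=3.2347, (cx,cy)=(0.2977,0.9547)
member 1 (0-2): L=1.8720, (cx,cy)=(1.0000,0.0000)
member 2 (1-2): L=3.2190, (cx,cy)=(0.2824,-0.9593)
member 3 (1-3): L=1.8508, (cx,cy)=(0.9995,-0.0303)
member 4 (2-3): L=3.1747, (cx,cy)=(0.2964,0.9551)
member 5 (2-4): L=1.8280, (cx,cy)=(1.0000,0.0000)
member 6 (3-4): L=3.1591, (cx,cy)=(0.2808,-0.9598)
solve A·x = −loads:
  F[0-1] = +3384.9587 N (tension)
  F[0-2] = +2998.6784 N (tension)
  F[1-2] = -3430.9375 N (compression)
  F[1-3] = +1977.4922 N (tension)
  F[2-3] = +3446.1696 N (tension)
  F[2-4] = +1008.3571 N (tension)
  F[3-4] = -3591.2985 N (compression)
  Rx@0 = -4006.4200 N
  Ry@0 = -3231.4706 N
  Ry@4 = +3446.8306 N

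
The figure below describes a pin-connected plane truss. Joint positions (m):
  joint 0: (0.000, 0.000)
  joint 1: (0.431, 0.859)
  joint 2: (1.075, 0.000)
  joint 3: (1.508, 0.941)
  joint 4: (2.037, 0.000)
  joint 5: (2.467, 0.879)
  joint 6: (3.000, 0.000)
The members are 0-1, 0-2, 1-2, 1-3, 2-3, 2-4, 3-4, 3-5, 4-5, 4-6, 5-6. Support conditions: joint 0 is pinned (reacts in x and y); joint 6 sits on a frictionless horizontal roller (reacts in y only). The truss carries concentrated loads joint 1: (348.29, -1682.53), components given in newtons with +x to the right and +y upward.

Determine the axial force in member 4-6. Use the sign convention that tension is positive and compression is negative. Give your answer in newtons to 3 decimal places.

207.046

N=7 nodes, M=11 members, R=3 reactions → 2N=14, M+R=14
member 0 (0-1): L=0.9611, (cx,cy)=(0.4485,0.8938)
member 1 (0-2): L=1.0750, (cx,cy)=(1.0000,0.0000)
member 2 (1-2): L=1.0736, (cx,cy)=(0.5999,-0.8001)
member 3 (1-3): L=1.0801, (cx,cy)=(0.9971,0.0759)
member 4 (2-3): L=1.0358, (cx,cy)=(0.4180,0.9084)
member 5 (2-4): L=0.9620, (cx,cy)=(1.0000,0.0000)
member 6 (3-4): L=1.0795, (cx,cy)=(0.4900,-0.8717)
member 7 (3-5): L=0.9610, (cx,cy)=(0.9979,-0.0645)
member 8 (4-5): L=0.9785, (cx,cy)=(0.4394,0.8983)
member 9 (4-6): L=0.9630, (cx,cy)=(1.0000,0.0000)
member 10 (5-6): L=1.0280, (cx,cy)=(0.5185,-0.8551)
solve A·x = −loads:
  F[0-1] = -1500.4212 N (compression)
  F[0-2] = +1021.1716 N (tension)
  F[1-2] = -495.6353 N (compression)
  F[1-3] = -725.9593 N (compression)
  F[2-3] = +436.5330 N (tension)
  F[2-4] = +541.3859 N (tension)
  F[3-4] = -364.8132 N (compression)
  F[3-5] = -363.3694 N (compression)
  F[4-5] = +354.0194 N (tension)
  F[4-6] = +207.0456 N (tension)
  F[5-6] = -399.3199 N (compression)
  Rx@0 = -348.2900 N
  Ry@0 = +1341.0795 N
  Ry@6 = +341.4505 N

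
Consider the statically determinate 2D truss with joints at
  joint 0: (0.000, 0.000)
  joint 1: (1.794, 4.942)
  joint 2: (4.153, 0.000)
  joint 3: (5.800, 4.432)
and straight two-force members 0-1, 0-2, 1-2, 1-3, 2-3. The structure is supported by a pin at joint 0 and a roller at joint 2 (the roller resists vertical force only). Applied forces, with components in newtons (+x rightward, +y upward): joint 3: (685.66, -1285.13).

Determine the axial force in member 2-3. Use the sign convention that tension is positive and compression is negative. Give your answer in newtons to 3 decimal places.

N=4 nodes, M=5 members, R=3 reactions → 2N=8, M+R=8
member 0 (0-1): L=5.2575, (cx,cy)=(0.3412,0.9400)
member 1 (0-2): L=4.1530, (cx,cy)=(1.0000,0.0000)
member 2 (1-2): L=5.4762, (cx,cy)=(0.4308,-0.9025)
member 3 (1-3): L=4.0383, (cx,cy)=(0.9920,-0.1263)
member 4 (2-3): L=4.7281, (cx,cy)=(0.3483,0.9374)
solve A·x = −loads:
  F[0-1] = +1320.6430 N (tension)
  F[0-2] = +235.0252 N (tension)
  F[1-2] = -1532.2382 N (compression)
  F[1-3] = +1119.6522 N (tension)
  F[2-3] = -1220.1498 N (compression)
  Rx@0 = -685.6600 N
  Ry@0 = -1241.3807 N
  Ry@2 = +2526.5107 N

-1220.150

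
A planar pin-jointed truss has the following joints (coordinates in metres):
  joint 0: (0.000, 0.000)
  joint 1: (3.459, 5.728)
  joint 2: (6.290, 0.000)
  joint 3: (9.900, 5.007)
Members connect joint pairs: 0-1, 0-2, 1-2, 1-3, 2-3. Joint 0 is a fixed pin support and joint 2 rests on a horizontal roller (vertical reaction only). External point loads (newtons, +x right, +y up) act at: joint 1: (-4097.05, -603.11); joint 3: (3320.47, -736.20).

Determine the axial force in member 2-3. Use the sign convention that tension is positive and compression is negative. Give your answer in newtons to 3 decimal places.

N=4 nodes, M=5 members, R=3 reactions → 2N=8, M+R=8
member 0 (0-1): L=6.6914, (cx,cy)=(0.5169,0.8560)
member 1 (0-2): L=6.2900, (cx,cy)=(1.0000,0.0000)
member 2 (1-2): L=6.3894, (cx,cy)=(0.4431,-0.8965)
member 3 (1-3): L=6.4812, (cx,cy)=(0.9938,-0.1112)
member 4 (2-3): L=6.1727, (cx,cy)=(0.5848,0.8112)
solve A·x = −loads:
  F[0-1] = -1094.2778 N (compression)
  F[0-2] = -210.9115 N (compression)
  F[1-2] = -72.8313 N (compression)
  F[1-3] = +3585.9089 N (tension)
  F[2-3] = -415.8129 N (compression)
  Rx@0 = +776.5800 N
  Ry@0 = +936.7300 N
  Ry@2 = +402.5800 N

-415.813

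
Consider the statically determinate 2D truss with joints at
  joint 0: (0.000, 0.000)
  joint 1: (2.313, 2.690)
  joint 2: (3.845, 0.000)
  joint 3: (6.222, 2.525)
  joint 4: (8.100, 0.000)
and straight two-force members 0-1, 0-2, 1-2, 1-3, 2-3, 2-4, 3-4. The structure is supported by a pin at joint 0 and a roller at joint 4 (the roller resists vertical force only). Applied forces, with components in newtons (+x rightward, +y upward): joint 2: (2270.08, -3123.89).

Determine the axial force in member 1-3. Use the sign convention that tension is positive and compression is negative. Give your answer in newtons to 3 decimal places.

-2405.518

N=5 nodes, M=7 members, R=3 reactions → 2N=10, M+R=10
member 0 (0-1): L=3.5477, (cx,cy)=(0.6520,0.7582)
member 1 (0-2): L=3.8450, (cx,cy)=(1.0000,0.0000)
member 2 (1-2): L=3.0957, (cx,cy)=(0.4949,-0.8690)
member 3 (1-3): L=3.9125, (cx,cy)=(0.9991,-0.0422)
member 4 (2-3): L=3.4678, (cx,cy)=(0.6854,0.7281)
member 5 (2-4): L=4.2550, (cx,cy)=(1.0000,0.0000)
member 6 (3-4): L=3.1468, (cx,cy)=(0.5968,-0.8024)
solve A·x = −loads:
  F[0-1] = -2164.2282 N (compression)
  F[0-2] = +3681.1015 N (tension)
  F[1-2] = +2005.2223 N (tension)
  F[1-3] = -2405.5181 N (compression)
  F[2-3] = +1897.2547 N (tension)
  F[2-4] = +1102.9130 N (tension)
  F[3-4] = -1848.0695 N (compression)
  Rx@0 = -2270.0800 N
  Ry@0 = +1641.0064 N
  Ry@4 = +1482.8836 N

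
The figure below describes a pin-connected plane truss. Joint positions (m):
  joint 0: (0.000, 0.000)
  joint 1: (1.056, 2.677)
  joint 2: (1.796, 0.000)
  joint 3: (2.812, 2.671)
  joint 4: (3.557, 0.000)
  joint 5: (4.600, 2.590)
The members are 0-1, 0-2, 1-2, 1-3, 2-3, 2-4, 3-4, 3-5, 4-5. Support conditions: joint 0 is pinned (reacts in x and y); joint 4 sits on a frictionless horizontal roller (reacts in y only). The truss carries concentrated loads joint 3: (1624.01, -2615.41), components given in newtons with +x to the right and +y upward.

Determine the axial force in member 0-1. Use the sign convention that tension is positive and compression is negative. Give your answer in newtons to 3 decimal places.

722.076

N=6 nodes, M=9 members, R=3 reactions → 2N=12, M+R=12
member 0 (0-1): L=2.8778, (cx,cy)=(0.3670,0.9302)
member 1 (0-2): L=1.7960, (cx,cy)=(1.0000,0.0000)
member 2 (1-2): L=2.7774, (cx,cy)=(0.2664,-0.9639)
member 3 (1-3): L=1.7560, (cx,cy)=(1.0000,-0.0034)
member 4 (2-3): L=2.8577, (cx,cy)=(0.3555,0.9347)
member 5 (2-4): L=1.7610, (cx,cy)=(1.0000,0.0000)
member 6 (3-4): L=2.7730, (cx,cy)=(0.2687,-0.9632)
member 7 (3-5): L=1.7898, (cx,cy)=(0.9990,-0.0453)
member 8 (4-5): L=2.7921, (cx,cy)=(0.3736,0.9276)
solve A·x = −loads:
  F[0-1] = +722.0761 N (tension)
  F[0-2] = +1359.0421 N (tension)
  F[1-2] = -698.4939 N (compression)
  F[1-3] = +451.0749 N (tension)
  F[2-3] = +720.3062 N (tension)
  F[2-4] = +916.8475 N (tension)
  F[3-4] = -3412.5835 N (compression)
  F[3-5] = +0.0000 N (tension)
  F[4-5] = -0.0000 N (compression)
  Rx@0 = -1624.0100 N
  Ry@0 = -671.7038 N
  Ry@4 = +3287.1138 N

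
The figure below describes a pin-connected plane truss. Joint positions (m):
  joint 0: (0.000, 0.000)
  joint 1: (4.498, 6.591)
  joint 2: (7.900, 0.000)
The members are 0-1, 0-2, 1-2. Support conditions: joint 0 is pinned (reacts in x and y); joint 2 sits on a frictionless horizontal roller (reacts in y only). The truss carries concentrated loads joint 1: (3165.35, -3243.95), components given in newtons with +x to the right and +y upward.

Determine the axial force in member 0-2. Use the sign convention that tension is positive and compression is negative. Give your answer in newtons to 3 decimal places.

2316.448

N=3 nodes, M=3 members, R=3 reactions → 2N=6, M+R=6
member 0 (0-1): L=7.9796, (cx,cy)=(0.5637,0.8260)
member 1 (0-2): L=7.9000, (cx,cy)=(1.0000,0.0000)
member 2 (1-2): L=7.4172, (cx,cy)=(0.4587,-0.8886)
solve A·x = −loads:
  F[0-1] = +1505.9721 N (tension)
  F[0-2] = +2316.4476 N (tension)
  F[1-2] = -5050.4291 N (compression)
  Rx@0 = -3165.3500 N
  Ry@0 = -1243.9119 N
  Ry@2 = +4487.8619 N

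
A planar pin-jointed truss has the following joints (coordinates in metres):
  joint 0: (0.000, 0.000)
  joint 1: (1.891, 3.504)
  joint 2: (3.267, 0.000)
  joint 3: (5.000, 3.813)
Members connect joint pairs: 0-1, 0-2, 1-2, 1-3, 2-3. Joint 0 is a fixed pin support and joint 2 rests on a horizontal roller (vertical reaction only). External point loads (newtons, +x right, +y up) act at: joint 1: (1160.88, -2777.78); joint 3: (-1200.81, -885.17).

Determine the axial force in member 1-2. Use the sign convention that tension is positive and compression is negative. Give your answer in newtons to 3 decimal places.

N=4 nodes, M=5 members, R=3 reactions → 2N=8, M+R=8
member 0 (0-1): L=3.9817, (cx,cy)=(0.4749,0.8800)
member 1 (0-2): L=3.2670, (cx,cy)=(1.0000,0.0000)
member 2 (1-2): L=3.7645, (cx,cy)=(0.3655,-0.9308)
member 3 (1-3): L=3.1243, (cx,cy)=(0.9951,0.0989)
member 4 (2-3): L=4.1883, (cx,cy)=(0.4138,0.9104)
solve A·x = −loads:
  F[0-1] = -973.6150 N (compression)
  F[0-2] = +422.4625 N (tension)
  F[1-2] = -2153.0751 N (compression)
  F[1-3] = -840.3989 N (compression)
  F[2-3] = -881.0065 N (compression)
  Rx@0 = +39.9300 N
  Ry@0 = +856.8077 N
  Ry@2 = +2806.1423 N

-2153.075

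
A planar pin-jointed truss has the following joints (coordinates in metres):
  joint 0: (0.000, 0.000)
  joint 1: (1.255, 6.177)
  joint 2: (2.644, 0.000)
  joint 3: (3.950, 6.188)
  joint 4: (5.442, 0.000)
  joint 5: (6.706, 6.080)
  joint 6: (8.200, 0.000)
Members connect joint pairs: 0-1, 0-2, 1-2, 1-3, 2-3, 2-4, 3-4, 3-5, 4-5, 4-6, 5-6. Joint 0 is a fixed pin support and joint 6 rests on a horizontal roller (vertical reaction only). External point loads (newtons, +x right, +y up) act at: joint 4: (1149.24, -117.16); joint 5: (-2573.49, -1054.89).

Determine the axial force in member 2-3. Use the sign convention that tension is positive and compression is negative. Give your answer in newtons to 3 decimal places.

-2183.070

N=7 nodes, M=11 members, R=3 reactions → 2N=14, M+R=14
member 0 (0-1): L=6.3032, (cx,cy)=(0.1991,0.9800)
member 1 (0-2): L=2.6440, (cx,cy)=(1.0000,0.0000)
member 2 (1-2): L=6.3312, (cx,cy)=(0.2194,-0.9756)
member 3 (1-3): L=2.6950, (cx,cy)=(1.0000,0.0041)
member 4 (2-3): L=6.3243, (cx,cy)=(0.2065,0.9784)
member 5 (2-4): L=2.7980, (cx,cy)=(1.0000,0.0000)
member 6 (3-4): L=6.3653, (cx,cy)=(0.2344,-0.9721)
member 7 (3-5): L=2.7581, (cx,cy)=(0.9992,-0.0392)
member 8 (4-5): L=6.2100, (cx,cy)=(0.2035,0.9791)
member 9 (4-6): L=2.7580, (cx,cy)=(1.0000,0.0000)
member 10 (5-6): L=6.2609, (cx,cy)=(0.2386,-0.9711)
solve A·x = −loads:
  F[0-1] = -2183.4674 N (compression)
  F[0-2] = -989.5104 N (compression)
  F[1-2] = +2189.3531 N (tension)
  F[1-3] = -915.0654 N (compression)
  F[2-3] = -2183.0700 N (compression)
  F[2-4] = -58.3784 N (compression)
  F[3-4] = +2277.6477 N (tension)
  F[3-5] = -1901.1985 N (compression)
  F[4-5] = -2141.8736 N (compression)
  F[4-6] = -237.7869 N (compression)
  F[5-6] = +996.4870 N (tension)
  Rx@0 = +1424.2500 N
  Ry@0 = +2139.7503 N
  Ry@6 = -967.7003 N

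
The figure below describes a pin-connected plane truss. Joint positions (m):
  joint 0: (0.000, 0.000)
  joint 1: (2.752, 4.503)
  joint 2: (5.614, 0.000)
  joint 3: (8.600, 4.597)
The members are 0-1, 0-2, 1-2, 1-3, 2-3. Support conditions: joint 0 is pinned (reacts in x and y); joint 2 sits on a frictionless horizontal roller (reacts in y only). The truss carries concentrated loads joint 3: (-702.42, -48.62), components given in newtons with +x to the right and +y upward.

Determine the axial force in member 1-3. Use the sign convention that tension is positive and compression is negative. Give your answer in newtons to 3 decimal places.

-678.004

N=4 nodes, M=5 members, R=3 reactions → 2N=8, M+R=8
member 0 (0-1): L=5.2774, (cx,cy)=(0.5215,0.8533)
member 1 (0-2): L=5.6140, (cx,cy)=(1.0000,0.0000)
member 2 (1-2): L=5.3355, (cx,cy)=(0.5364,-0.8440)
member 3 (1-3): L=5.8488, (cx,cy)=(0.9999,0.0161)
member 4 (2-3): L=5.4817, (cx,cy)=(0.5447,0.8386)
solve A·x = −loads:
  F[0-1] = -643.7761 N (compression)
  F[0-2] = -366.7081 N (compression)
  F[1-2] = +637.9629 N (tension)
  F[1-3] = -678.0043 N (compression)
  F[2-3] = -44.9828 N (compression)
  Rx@0 = +702.4200 N
  Ry@0 = +549.3134 N
  Ry@2 = -500.6934 N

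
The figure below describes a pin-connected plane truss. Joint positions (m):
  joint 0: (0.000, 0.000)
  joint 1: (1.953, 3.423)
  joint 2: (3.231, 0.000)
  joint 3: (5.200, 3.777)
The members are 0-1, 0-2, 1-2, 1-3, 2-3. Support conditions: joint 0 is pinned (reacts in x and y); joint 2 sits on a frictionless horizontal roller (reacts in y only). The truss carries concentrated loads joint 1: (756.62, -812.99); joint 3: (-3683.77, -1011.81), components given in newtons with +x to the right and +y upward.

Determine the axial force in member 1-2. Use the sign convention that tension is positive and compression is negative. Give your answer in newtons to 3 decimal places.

N=4 nodes, M=5 members, R=3 reactions → 2N=8, M+R=8
member 0 (0-1): L=3.9410, (cx,cy)=(0.4956,0.8686)
member 1 (0-2): L=3.2310, (cx,cy)=(1.0000,0.0000)
member 2 (1-2): L=3.6538, (cx,cy)=(0.3498,-0.9368)
member 3 (1-3): L=3.2662, (cx,cy)=(0.9941,0.1084)
member 4 (2-3): L=4.2594, (cx,cy)=(0.4623,0.8867)
solve A·x = −loads:
  F[0-1] = -3695.3435 N (compression)
  F[0-2] = -1095.8672 N (compression)
  F[1-2] = +2168.8251 N (tension)
  F[1-3] = -3366.3299 N (compression)
  F[2-3] = -729.5965 N (compression)
  Rx@0 = +2927.1500 N
  Ry@0 = +3209.6677 N
  Ry@2 = -1384.8677 N

2168.825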